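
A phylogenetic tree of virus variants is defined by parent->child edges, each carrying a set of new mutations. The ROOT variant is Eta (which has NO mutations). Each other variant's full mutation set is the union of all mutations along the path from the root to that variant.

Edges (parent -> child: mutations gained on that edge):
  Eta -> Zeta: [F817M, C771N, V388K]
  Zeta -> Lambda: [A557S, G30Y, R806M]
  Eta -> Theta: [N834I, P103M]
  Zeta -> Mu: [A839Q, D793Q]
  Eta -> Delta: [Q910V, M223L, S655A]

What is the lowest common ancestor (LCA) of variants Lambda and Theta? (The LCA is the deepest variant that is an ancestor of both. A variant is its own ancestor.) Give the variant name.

Answer: Eta

Derivation:
Path from root to Lambda: Eta -> Zeta -> Lambda
  ancestors of Lambda: {Eta, Zeta, Lambda}
Path from root to Theta: Eta -> Theta
  ancestors of Theta: {Eta, Theta}
Common ancestors: {Eta}
Walk up from Theta: Theta (not in ancestors of Lambda), Eta (in ancestors of Lambda)
Deepest common ancestor (LCA) = Eta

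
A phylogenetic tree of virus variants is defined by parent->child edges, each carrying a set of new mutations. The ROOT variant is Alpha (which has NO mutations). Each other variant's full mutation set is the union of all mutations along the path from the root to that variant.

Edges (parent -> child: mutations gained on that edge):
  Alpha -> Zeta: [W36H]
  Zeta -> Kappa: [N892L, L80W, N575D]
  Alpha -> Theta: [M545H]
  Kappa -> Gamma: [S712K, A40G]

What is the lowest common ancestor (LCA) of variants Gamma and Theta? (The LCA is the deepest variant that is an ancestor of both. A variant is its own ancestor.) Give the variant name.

Answer: Alpha

Derivation:
Path from root to Gamma: Alpha -> Zeta -> Kappa -> Gamma
  ancestors of Gamma: {Alpha, Zeta, Kappa, Gamma}
Path from root to Theta: Alpha -> Theta
  ancestors of Theta: {Alpha, Theta}
Common ancestors: {Alpha}
Walk up from Theta: Theta (not in ancestors of Gamma), Alpha (in ancestors of Gamma)
Deepest common ancestor (LCA) = Alpha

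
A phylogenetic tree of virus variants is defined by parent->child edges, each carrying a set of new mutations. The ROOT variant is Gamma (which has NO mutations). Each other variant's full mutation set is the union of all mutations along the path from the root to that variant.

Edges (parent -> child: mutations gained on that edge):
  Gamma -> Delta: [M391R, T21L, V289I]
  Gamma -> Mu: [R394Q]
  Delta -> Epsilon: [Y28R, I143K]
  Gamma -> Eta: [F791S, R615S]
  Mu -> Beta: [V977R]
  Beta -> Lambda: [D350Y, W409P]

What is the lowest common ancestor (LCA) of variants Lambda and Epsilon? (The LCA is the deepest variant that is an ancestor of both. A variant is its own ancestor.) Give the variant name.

Path from root to Lambda: Gamma -> Mu -> Beta -> Lambda
  ancestors of Lambda: {Gamma, Mu, Beta, Lambda}
Path from root to Epsilon: Gamma -> Delta -> Epsilon
  ancestors of Epsilon: {Gamma, Delta, Epsilon}
Common ancestors: {Gamma}
Walk up from Epsilon: Epsilon (not in ancestors of Lambda), Delta (not in ancestors of Lambda), Gamma (in ancestors of Lambda)
Deepest common ancestor (LCA) = Gamma

Answer: Gamma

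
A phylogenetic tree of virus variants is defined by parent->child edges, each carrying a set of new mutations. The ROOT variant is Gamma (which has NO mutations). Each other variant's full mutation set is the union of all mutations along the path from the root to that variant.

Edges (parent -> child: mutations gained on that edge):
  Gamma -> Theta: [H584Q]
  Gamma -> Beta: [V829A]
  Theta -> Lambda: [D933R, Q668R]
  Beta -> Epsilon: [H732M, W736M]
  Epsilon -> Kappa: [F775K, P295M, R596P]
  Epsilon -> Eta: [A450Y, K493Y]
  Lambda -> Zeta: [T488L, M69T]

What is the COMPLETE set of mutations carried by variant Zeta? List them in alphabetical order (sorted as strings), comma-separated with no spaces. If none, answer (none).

Answer: D933R,H584Q,M69T,Q668R,T488L

Derivation:
At Gamma: gained [] -> total []
At Theta: gained ['H584Q'] -> total ['H584Q']
At Lambda: gained ['D933R', 'Q668R'] -> total ['D933R', 'H584Q', 'Q668R']
At Zeta: gained ['T488L', 'M69T'] -> total ['D933R', 'H584Q', 'M69T', 'Q668R', 'T488L']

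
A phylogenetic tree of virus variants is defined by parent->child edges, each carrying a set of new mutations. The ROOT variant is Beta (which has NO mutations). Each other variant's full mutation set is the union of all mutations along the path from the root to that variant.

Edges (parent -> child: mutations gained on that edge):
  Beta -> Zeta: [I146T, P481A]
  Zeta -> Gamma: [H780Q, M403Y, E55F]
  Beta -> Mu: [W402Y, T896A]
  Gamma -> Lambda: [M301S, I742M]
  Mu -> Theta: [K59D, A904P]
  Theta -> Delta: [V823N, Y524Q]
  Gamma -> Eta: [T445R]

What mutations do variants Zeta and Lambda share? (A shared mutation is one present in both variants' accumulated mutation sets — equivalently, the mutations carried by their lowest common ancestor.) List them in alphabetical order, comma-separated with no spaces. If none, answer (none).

Answer: I146T,P481A

Derivation:
Accumulating mutations along path to Zeta:
  At Beta: gained [] -> total []
  At Zeta: gained ['I146T', 'P481A'] -> total ['I146T', 'P481A']
Mutations(Zeta) = ['I146T', 'P481A']
Accumulating mutations along path to Lambda:
  At Beta: gained [] -> total []
  At Zeta: gained ['I146T', 'P481A'] -> total ['I146T', 'P481A']
  At Gamma: gained ['H780Q', 'M403Y', 'E55F'] -> total ['E55F', 'H780Q', 'I146T', 'M403Y', 'P481A']
  At Lambda: gained ['M301S', 'I742M'] -> total ['E55F', 'H780Q', 'I146T', 'I742M', 'M301S', 'M403Y', 'P481A']
Mutations(Lambda) = ['E55F', 'H780Q', 'I146T', 'I742M', 'M301S', 'M403Y', 'P481A']
Intersection: ['I146T', 'P481A'] ∩ ['E55F', 'H780Q', 'I146T', 'I742M', 'M301S', 'M403Y', 'P481A'] = ['I146T', 'P481A']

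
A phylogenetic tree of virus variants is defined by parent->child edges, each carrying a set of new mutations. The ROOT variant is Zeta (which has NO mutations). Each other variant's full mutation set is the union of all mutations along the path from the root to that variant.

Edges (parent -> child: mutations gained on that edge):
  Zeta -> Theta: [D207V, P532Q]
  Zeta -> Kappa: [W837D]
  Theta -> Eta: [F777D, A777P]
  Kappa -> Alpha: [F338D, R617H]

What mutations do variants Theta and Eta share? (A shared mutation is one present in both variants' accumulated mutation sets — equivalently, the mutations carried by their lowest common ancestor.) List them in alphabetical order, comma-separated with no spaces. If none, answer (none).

Accumulating mutations along path to Theta:
  At Zeta: gained [] -> total []
  At Theta: gained ['D207V', 'P532Q'] -> total ['D207V', 'P532Q']
Mutations(Theta) = ['D207V', 'P532Q']
Accumulating mutations along path to Eta:
  At Zeta: gained [] -> total []
  At Theta: gained ['D207V', 'P532Q'] -> total ['D207V', 'P532Q']
  At Eta: gained ['F777D', 'A777P'] -> total ['A777P', 'D207V', 'F777D', 'P532Q']
Mutations(Eta) = ['A777P', 'D207V', 'F777D', 'P532Q']
Intersection: ['D207V', 'P532Q'] ∩ ['A777P', 'D207V', 'F777D', 'P532Q'] = ['D207V', 'P532Q']

Answer: D207V,P532Q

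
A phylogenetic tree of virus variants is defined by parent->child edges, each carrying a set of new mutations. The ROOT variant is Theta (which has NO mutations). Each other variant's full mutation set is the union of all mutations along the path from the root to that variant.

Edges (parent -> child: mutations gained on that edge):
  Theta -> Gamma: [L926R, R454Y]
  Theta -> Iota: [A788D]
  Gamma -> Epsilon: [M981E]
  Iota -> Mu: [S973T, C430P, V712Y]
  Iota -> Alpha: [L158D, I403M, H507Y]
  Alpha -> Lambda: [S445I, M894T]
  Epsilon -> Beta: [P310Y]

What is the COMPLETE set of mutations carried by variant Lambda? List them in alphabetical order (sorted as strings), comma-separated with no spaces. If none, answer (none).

Answer: A788D,H507Y,I403M,L158D,M894T,S445I

Derivation:
At Theta: gained [] -> total []
At Iota: gained ['A788D'] -> total ['A788D']
At Alpha: gained ['L158D', 'I403M', 'H507Y'] -> total ['A788D', 'H507Y', 'I403M', 'L158D']
At Lambda: gained ['S445I', 'M894T'] -> total ['A788D', 'H507Y', 'I403M', 'L158D', 'M894T', 'S445I']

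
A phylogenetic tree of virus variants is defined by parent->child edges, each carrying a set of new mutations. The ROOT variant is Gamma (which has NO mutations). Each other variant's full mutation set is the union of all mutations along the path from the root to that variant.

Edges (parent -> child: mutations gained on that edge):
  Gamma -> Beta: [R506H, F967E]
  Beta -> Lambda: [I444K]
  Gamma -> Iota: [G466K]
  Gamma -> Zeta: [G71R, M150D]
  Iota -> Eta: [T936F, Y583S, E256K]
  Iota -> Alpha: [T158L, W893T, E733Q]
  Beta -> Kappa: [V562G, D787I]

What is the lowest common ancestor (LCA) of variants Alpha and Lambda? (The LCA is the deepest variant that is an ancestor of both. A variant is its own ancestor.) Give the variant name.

Path from root to Alpha: Gamma -> Iota -> Alpha
  ancestors of Alpha: {Gamma, Iota, Alpha}
Path from root to Lambda: Gamma -> Beta -> Lambda
  ancestors of Lambda: {Gamma, Beta, Lambda}
Common ancestors: {Gamma}
Walk up from Lambda: Lambda (not in ancestors of Alpha), Beta (not in ancestors of Alpha), Gamma (in ancestors of Alpha)
Deepest common ancestor (LCA) = Gamma

Answer: Gamma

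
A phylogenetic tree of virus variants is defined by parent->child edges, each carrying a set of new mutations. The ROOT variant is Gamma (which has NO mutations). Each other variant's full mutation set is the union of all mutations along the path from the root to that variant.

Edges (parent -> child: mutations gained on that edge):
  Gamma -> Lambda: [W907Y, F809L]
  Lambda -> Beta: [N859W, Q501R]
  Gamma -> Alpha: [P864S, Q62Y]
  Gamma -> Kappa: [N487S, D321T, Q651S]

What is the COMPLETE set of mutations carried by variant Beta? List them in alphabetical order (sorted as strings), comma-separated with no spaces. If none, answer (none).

Answer: F809L,N859W,Q501R,W907Y

Derivation:
At Gamma: gained [] -> total []
At Lambda: gained ['W907Y', 'F809L'] -> total ['F809L', 'W907Y']
At Beta: gained ['N859W', 'Q501R'] -> total ['F809L', 'N859W', 'Q501R', 'W907Y']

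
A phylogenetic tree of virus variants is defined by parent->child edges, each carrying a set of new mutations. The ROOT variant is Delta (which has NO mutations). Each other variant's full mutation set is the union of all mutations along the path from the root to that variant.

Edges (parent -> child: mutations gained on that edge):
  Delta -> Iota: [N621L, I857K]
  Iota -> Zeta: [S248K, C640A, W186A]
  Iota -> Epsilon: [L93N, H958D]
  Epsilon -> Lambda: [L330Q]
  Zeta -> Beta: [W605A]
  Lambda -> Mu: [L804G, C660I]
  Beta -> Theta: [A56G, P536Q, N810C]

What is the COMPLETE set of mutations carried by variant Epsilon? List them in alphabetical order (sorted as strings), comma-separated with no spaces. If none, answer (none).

At Delta: gained [] -> total []
At Iota: gained ['N621L', 'I857K'] -> total ['I857K', 'N621L']
At Epsilon: gained ['L93N', 'H958D'] -> total ['H958D', 'I857K', 'L93N', 'N621L']

Answer: H958D,I857K,L93N,N621L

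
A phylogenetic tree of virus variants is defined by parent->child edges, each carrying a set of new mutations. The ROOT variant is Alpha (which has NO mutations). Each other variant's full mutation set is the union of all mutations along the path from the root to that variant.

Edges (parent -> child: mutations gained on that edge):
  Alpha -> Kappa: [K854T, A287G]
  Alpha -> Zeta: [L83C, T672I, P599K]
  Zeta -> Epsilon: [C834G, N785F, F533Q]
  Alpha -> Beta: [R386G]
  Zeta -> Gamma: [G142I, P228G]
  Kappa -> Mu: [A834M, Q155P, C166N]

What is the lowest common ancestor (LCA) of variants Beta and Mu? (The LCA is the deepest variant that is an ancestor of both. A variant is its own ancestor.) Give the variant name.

Path from root to Beta: Alpha -> Beta
  ancestors of Beta: {Alpha, Beta}
Path from root to Mu: Alpha -> Kappa -> Mu
  ancestors of Mu: {Alpha, Kappa, Mu}
Common ancestors: {Alpha}
Walk up from Mu: Mu (not in ancestors of Beta), Kappa (not in ancestors of Beta), Alpha (in ancestors of Beta)
Deepest common ancestor (LCA) = Alpha

Answer: Alpha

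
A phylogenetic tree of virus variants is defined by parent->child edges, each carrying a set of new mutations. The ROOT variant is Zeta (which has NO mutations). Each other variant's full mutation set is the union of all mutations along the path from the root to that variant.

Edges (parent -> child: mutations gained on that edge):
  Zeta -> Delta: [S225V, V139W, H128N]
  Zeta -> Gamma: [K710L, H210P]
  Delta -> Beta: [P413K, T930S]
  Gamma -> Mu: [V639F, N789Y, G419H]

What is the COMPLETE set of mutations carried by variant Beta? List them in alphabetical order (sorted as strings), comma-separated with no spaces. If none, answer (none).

At Zeta: gained [] -> total []
At Delta: gained ['S225V', 'V139W', 'H128N'] -> total ['H128N', 'S225V', 'V139W']
At Beta: gained ['P413K', 'T930S'] -> total ['H128N', 'P413K', 'S225V', 'T930S', 'V139W']

Answer: H128N,P413K,S225V,T930S,V139W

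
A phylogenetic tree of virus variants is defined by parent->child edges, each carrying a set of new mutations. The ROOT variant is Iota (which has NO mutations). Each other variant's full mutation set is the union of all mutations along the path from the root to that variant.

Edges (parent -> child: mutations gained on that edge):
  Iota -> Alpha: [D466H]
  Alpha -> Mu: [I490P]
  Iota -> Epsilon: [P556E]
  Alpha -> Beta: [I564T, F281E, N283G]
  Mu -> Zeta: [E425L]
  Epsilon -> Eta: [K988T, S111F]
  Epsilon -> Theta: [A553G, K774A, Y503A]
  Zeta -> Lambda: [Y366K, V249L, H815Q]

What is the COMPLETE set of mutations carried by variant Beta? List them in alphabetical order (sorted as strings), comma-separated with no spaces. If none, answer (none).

At Iota: gained [] -> total []
At Alpha: gained ['D466H'] -> total ['D466H']
At Beta: gained ['I564T', 'F281E', 'N283G'] -> total ['D466H', 'F281E', 'I564T', 'N283G']

Answer: D466H,F281E,I564T,N283G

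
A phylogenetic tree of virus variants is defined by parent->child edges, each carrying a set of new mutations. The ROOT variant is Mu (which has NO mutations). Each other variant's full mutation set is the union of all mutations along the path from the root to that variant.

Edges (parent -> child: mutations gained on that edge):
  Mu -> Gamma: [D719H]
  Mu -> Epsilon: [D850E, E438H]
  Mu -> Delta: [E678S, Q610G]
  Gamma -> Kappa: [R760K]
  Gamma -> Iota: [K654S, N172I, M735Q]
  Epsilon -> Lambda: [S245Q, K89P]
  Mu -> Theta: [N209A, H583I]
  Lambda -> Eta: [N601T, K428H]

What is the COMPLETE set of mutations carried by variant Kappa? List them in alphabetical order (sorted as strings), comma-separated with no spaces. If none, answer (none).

Answer: D719H,R760K

Derivation:
At Mu: gained [] -> total []
At Gamma: gained ['D719H'] -> total ['D719H']
At Kappa: gained ['R760K'] -> total ['D719H', 'R760K']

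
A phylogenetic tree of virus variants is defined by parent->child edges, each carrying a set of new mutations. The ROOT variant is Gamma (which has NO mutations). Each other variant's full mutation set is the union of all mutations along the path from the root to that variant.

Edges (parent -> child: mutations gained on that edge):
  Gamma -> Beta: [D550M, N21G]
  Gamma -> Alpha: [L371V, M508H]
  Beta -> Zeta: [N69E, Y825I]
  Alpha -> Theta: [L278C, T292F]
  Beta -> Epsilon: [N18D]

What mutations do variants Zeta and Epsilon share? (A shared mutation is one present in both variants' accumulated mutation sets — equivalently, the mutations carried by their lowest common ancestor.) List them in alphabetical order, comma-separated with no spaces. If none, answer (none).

Answer: D550M,N21G

Derivation:
Accumulating mutations along path to Zeta:
  At Gamma: gained [] -> total []
  At Beta: gained ['D550M', 'N21G'] -> total ['D550M', 'N21G']
  At Zeta: gained ['N69E', 'Y825I'] -> total ['D550M', 'N21G', 'N69E', 'Y825I']
Mutations(Zeta) = ['D550M', 'N21G', 'N69E', 'Y825I']
Accumulating mutations along path to Epsilon:
  At Gamma: gained [] -> total []
  At Beta: gained ['D550M', 'N21G'] -> total ['D550M', 'N21G']
  At Epsilon: gained ['N18D'] -> total ['D550M', 'N18D', 'N21G']
Mutations(Epsilon) = ['D550M', 'N18D', 'N21G']
Intersection: ['D550M', 'N21G', 'N69E', 'Y825I'] ∩ ['D550M', 'N18D', 'N21G'] = ['D550M', 'N21G']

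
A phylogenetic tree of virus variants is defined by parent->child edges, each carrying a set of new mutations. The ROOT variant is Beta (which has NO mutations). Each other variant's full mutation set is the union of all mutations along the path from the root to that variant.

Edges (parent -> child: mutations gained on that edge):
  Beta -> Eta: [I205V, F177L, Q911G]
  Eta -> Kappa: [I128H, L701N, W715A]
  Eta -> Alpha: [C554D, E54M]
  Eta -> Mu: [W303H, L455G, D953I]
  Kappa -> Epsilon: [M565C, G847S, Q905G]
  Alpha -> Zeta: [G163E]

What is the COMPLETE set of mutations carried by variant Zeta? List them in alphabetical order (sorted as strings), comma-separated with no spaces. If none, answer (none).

At Beta: gained [] -> total []
At Eta: gained ['I205V', 'F177L', 'Q911G'] -> total ['F177L', 'I205V', 'Q911G']
At Alpha: gained ['C554D', 'E54M'] -> total ['C554D', 'E54M', 'F177L', 'I205V', 'Q911G']
At Zeta: gained ['G163E'] -> total ['C554D', 'E54M', 'F177L', 'G163E', 'I205V', 'Q911G']

Answer: C554D,E54M,F177L,G163E,I205V,Q911G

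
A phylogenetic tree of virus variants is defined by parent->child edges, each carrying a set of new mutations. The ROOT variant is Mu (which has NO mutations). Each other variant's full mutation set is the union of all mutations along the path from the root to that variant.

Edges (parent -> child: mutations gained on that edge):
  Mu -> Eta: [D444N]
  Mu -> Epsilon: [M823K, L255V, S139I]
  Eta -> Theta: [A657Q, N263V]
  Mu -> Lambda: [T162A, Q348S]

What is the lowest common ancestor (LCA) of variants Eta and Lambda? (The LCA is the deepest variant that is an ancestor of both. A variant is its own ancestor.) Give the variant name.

Path from root to Eta: Mu -> Eta
  ancestors of Eta: {Mu, Eta}
Path from root to Lambda: Mu -> Lambda
  ancestors of Lambda: {Mu, Lambda}
Common ancestors: {Mu}
Walk up from Lambda: Lambda (not in ancestors of Eta), Mu (in ancestors of Eta)
Deepest common ancestor (LCA) = Mu

Answer: Mu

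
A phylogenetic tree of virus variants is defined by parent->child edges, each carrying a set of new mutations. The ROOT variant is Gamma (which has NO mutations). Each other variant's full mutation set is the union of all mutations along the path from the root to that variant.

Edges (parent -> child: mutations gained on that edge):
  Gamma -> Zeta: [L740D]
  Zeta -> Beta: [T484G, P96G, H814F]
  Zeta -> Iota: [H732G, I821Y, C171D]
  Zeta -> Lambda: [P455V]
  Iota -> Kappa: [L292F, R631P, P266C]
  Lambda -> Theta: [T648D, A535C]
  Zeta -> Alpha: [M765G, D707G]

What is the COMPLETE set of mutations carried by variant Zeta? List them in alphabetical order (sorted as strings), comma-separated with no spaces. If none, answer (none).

At Gamma: gained [] -> total []
At Zeta: gained ['L740D'] -> total ['L740D']

Answer: L740D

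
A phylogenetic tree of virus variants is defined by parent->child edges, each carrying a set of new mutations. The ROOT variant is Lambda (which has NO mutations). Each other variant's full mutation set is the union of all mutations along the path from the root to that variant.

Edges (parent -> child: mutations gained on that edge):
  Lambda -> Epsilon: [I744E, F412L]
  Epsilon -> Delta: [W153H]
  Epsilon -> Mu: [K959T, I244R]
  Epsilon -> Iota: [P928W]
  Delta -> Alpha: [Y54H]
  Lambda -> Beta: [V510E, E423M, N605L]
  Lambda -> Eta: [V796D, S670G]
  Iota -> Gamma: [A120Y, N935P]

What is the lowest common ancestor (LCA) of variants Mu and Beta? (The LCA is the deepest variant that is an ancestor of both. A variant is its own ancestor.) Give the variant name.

Path from root to Mu: Lambda -> Epsilon -> Mu
  ancestors of Mu: {Lambda, Epsilon, Mu}
Path from root to Beta: Lambda -> Beta
  ancestors of Beta: {Lambda, Beta}
Common ancestors: {Lambda}
Walk up from Beta: Beta (not in ancestors of Mu), Lambda (in ancestors of Mu)
Deepest common ancestor (LCA) = Lambda

Answer: Lambda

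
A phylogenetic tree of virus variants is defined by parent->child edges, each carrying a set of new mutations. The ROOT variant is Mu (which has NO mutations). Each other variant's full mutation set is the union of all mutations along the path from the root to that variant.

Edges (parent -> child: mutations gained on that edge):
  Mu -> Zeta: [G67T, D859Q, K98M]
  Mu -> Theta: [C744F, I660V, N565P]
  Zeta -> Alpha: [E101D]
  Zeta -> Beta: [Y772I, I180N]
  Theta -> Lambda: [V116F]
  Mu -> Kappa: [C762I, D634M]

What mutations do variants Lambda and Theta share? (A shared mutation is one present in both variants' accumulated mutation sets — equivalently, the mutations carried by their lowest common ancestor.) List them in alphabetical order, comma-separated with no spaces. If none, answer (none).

Accumulating mutations along path to Lambda:
  At Mu: gained [] -> total []
  At Theta: gained ['C744F', 'I660V', 'N565P'] -> total ['C744F', 'I660V', 'N565P']
  At Lambda: gained ['V116F'] -> total ['C744F', 'I660V', 'N565P', 'V116F']
Mutations(Lambda) = ['C744F', 'I660V', 'N565P', 'V116F']
Accumulating mutations along path to Theta:
  At Mu: gained [] -> total []
  At Theta: gained ['C744F', 'I660V', 'N565P'] -> total ['C744F', 'I660V', 'N565P']
Mutations(Theta) = ['C744F', 'I660V', 'N565P']
Intersection: ['C744F', 'I660V', 'N565P', 'V116F'] ∩ ['C744F', 'I660V', 'N565P'] = ['C744F', 'I660V', 'N565P']

Answer: C744F,I660V,N565P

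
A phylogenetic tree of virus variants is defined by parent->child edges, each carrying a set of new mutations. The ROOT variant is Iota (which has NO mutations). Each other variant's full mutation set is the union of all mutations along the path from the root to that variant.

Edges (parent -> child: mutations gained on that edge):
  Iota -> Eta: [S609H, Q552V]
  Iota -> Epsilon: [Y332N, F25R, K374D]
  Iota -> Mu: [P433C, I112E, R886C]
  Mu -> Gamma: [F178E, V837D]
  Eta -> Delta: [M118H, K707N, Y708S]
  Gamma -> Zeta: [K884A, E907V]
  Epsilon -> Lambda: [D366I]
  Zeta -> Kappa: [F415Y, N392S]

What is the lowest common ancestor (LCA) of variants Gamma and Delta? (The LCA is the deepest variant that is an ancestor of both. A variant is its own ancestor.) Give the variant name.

Path from root to Gamma: Iota -> Mu -> Gamma
  ancestors of Gamma: {Iota, Mu, Gamma}
Path from root to Delta: Iota -> Eta -> Delta
  ancestors of Delta: {Iota, Eta, Delta}
Common ancestors: {Iota}
Walk up from Delta: Delta (not in ancestors of Gamma), Eta (not in ancestors of Gamma), Iota (in ancestors of Gamma)
Deepest common ancestor (LCA) = Iota

Answer: Iota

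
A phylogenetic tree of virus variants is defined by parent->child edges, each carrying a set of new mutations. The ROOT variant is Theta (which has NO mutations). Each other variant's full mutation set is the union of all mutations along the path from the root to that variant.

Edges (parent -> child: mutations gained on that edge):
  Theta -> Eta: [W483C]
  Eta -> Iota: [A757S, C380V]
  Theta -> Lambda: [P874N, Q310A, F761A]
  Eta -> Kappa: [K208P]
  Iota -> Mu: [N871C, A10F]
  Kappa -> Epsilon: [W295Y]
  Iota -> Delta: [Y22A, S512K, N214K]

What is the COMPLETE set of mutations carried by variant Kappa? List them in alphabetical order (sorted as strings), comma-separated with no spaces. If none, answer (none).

At Theta: gained [] -> total []
At Eta: gained ['W483C'] -> total ['W483C']
At Kappa: gained ['K208P'] -> total ['K208P', 'W483C']

Answer: K208P,W483C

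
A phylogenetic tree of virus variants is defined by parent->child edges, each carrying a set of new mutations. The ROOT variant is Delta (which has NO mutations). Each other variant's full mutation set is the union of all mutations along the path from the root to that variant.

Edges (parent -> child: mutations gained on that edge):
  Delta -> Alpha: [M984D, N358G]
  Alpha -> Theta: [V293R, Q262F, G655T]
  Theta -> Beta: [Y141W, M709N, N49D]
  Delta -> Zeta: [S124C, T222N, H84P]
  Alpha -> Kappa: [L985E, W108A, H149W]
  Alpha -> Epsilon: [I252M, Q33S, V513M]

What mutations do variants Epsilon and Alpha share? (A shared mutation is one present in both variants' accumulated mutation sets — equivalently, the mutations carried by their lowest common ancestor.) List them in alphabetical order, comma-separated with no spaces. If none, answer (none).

Accumulating mutations along path to Epsilon:
  At Delta: gained [] -> total []
  At Alpha: gained ['M984D', 'N358G'] -> total ['M984D', 'N358G']
  At Epsilon: gained ['I252M', 'Q33S', 'V513M'] -> total ['I252M', 'M984D', 'N358G', 'Q33S', 'V513M']
Mutations(Epsilon) = ['I252M', 'M984D', 'N358G', 'Q33S', 'V513M']
Accumulating mutations along path to Alpha:
  At Delta: gained [] -> total []
  At Alpha: gained ['M984D', 'N358G'] -> total ['M984D', 'N358G']
Mutations(Alpha) = ['M984D', 'N358G']
Intersection: ['I252M', 'M984D', 'N358G', 'Q33S', 'V513M'] ∩ ['M984D', 'N358G'] = ['M984D', 'N358G']

Answer: M984D,N358G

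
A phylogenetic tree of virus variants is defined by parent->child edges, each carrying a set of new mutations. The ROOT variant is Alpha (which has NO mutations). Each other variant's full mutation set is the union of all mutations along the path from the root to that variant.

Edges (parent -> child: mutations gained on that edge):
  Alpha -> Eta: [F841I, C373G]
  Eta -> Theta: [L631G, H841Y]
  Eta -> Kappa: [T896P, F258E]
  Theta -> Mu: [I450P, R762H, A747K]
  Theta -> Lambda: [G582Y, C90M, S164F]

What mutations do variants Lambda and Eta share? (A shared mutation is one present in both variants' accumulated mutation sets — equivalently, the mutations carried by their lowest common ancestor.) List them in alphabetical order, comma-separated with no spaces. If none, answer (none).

Accumulating mutations along path to Lambda:
  At Alpha: gained [] -> total []
  At Eta: gained ['F841I', 'C373G'] -> total ['C373G', 'F841I']
  At Theta: gained ['L631G', 'H841Y'] -> total ['C373G', 'F841I', 'H841Y', 'L631G']
  At Lambda: gained ['G582Y', 'C90M', 'S164F'] -> total ['C373G', 'C90M', 'F841I', 'G582Y', 'H841Y', 'L631G', 'S164F']
Mutations(Lambda) = ['C373G', 'C90M', 'F841I', 'G582Y', 'H841Y', 'L631G', 'S164F']
Accumulating mutations along path to Eta:
  At Alpha: gained [] -> total []
  At Eta: gained ['F841I', 'C373G'] -> total ['C373G', 'F841I']
Mutations(Eta) = ['C373G', 'F841I']
Intersection: ['C373G', 'C90M', 'F841I', 'G582Y', 'H841Y', 'L631G', 'S164F'] ∩ ['C373G', 'F841I'] = ['C373G', 'F841I']

Answer: C373G,F841I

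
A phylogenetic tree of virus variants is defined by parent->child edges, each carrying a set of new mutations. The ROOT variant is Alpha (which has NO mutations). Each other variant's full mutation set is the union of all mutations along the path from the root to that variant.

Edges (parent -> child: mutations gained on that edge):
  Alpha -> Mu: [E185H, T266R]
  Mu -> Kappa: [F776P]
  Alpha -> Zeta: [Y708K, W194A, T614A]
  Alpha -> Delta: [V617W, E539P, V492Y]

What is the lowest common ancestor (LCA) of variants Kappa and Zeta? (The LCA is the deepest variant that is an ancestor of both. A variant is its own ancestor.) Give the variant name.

Answer: Alpha

Derivation:
Path from root to Kappa: Alpha -> Mu -> Kappa
  ancestors of Kappa: {Alpha, Mu, Kappa}
Path from root to Zeta: Alpha -> Zeta
  ancestors of Zeta: {Alpha, Zeta}
Common ancestors: {Alpha}
Walk up from Zeta: Zeta (not in ancestors of Kappa), Alpha (in ancestors of Kappa)
Deepest common ancestor (LCA) = Alpha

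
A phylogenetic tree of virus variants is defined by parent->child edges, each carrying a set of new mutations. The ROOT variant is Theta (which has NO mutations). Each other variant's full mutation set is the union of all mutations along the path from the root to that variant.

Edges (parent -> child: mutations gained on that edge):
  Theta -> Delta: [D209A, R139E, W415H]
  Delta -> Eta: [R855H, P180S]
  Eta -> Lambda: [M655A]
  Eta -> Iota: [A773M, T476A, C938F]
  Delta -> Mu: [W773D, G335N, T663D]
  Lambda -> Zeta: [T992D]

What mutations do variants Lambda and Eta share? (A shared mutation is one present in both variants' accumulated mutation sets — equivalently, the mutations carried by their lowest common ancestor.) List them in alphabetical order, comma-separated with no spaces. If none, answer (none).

Answer: D209A,P180S,R139E,R855H,W415H

Derivation:
Accumulating mutations along path to Lambda:
  At Theta: gained [] -> total []
  At Delta: gained ['D209A', 'R139E', 'W415H'] -> total ['D209A', 'R139E', 'W415H']
  At Eta: gained ['R855H', 'P180S'] -> total ['D209A', 'P180S', 'R139E', 'R855H', 'W415H']
  At Lambda: gained ['M655A'] -> total ['D209A', 'M655A', 'P180S', 'R139E', 'R855H', 'W415H']
Mutations(Lambda) = ['D209A', 'M655A', 'P180S', 'R139E', 'R855H', 'W415H']
Accumulating mutations along path to Eta:
  At Theta: gained [] -> total []
  At Delta: gained ['D209A', 'R139E', 'W415H'] -> total ['D209A', 'R139E', 'W415H']
  At Eta: gained ['R855H', 'P180S'] -> total ['D209A', 'P180S', 'R139E', 'R855H', 'W415H']
Mutations(Eta) = ['D209A', 'P180S', 'R139E', 'R855H', 'W415H']
Intersection: ['D209A', 'M655A', 'P180S', 'R139E', 'R855H', 'W415H'] ∩ ['D209A', 'P180S', 'R139E', 'R855H', 'W415H'] = ['D209A', 'P180S', 'R139E', 'R855H', 'W415H']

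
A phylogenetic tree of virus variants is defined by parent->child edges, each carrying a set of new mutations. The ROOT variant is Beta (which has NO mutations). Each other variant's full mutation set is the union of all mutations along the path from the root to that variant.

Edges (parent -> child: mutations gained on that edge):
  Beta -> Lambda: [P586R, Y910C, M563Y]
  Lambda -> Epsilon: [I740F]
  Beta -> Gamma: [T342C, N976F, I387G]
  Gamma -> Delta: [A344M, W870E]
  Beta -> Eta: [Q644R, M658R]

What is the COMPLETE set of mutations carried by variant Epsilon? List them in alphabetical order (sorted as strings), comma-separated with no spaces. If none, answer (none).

At Beta: gained [] -> total []
At Lambda: gained ['P586R', 'Y910C', 'M563Y'] -> total ['M563Y', 'P586R', 'Y910C']
At Epsilon: gained ['I740F'] -> total ['I740F', 'M563Y', 'P586R', 'Y910C']

Answer: I740F,M563Y,P586R,Y910C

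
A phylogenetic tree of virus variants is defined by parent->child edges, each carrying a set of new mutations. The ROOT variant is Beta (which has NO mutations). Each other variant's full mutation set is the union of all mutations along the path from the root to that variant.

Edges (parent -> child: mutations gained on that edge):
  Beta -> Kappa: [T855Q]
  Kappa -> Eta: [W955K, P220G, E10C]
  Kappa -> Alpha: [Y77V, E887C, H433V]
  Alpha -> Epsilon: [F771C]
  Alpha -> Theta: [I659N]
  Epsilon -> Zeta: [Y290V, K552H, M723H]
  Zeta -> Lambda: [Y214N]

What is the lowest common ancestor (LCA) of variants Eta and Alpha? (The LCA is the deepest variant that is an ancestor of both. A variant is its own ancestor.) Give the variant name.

Path from root to Eta: Beta -> Kappa -> Eta
  ancestors of Eta: {Beta, Kappa, Eta}
Path from root to Alpha: Beta -> Kappa -> Alpha
  ancestors of Alpha: {Beta, Kappa, Alpha}
Common ancestors: {Beta, Kappa}
Walk up from Alpha: Alpha (not in ancestors of Eta), Kappa (in ancestors of Eta), Beta (in ancestors of Eta)
Deepest common ancestor (LCA) = Kappa

Answer: Kappa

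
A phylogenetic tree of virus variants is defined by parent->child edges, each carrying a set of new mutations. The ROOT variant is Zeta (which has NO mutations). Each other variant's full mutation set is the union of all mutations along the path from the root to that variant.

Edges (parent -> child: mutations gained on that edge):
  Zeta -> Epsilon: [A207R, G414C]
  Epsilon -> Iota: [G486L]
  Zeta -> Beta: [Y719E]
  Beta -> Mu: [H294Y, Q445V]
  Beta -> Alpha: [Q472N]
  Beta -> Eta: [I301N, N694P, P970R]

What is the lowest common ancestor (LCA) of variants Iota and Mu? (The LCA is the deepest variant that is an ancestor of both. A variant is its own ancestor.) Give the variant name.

Path from root to Iota: Zeta -> Epsilon -> Iota
  ancestors of Iota: {Zeta, Epsilon, Iota}
Path from root to Mu: Zeta -> Beta -> Mu
  ancestors of Mu: {Zeta, Beta, Mu}
Common ancestors: {Zeta}
Walk up from Mu: Mu (not in ancestors of Iota), Beta (not in ancestors of Iota), Zeta (in ancestors of Iota)
Deepest common ancestor (LCA) = Zeta

Answer: Zeta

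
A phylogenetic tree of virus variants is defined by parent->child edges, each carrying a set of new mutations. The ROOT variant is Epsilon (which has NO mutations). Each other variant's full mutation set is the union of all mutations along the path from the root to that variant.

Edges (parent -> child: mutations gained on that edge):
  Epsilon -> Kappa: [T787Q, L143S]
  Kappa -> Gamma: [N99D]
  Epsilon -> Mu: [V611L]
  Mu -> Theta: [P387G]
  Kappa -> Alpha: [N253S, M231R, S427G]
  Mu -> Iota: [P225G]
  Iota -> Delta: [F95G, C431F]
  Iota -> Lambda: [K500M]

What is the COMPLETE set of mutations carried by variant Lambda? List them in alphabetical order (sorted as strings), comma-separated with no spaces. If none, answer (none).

At Epsilon: gained [] -> total []
At Mu: gained ['V611L'] -> total ['V611L']
At Iota: gained ['P225G'] -> total ['P225G', 'V611L']
At Lambda: gained ['K500M'] -> total ['K500M', 'P225G', 'V611L']

Answer: K500M,P225G,V611L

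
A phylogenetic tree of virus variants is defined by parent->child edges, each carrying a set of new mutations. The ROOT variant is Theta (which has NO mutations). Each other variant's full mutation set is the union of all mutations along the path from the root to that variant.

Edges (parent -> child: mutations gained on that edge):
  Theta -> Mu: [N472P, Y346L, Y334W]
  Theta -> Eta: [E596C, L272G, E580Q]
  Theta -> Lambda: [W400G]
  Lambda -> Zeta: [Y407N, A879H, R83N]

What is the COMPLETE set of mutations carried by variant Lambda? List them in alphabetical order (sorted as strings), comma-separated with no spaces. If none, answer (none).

At Theta: gained [] -> total []
At Lambda: gained ['W400G'] -> total ['W400G']

Answer: W400G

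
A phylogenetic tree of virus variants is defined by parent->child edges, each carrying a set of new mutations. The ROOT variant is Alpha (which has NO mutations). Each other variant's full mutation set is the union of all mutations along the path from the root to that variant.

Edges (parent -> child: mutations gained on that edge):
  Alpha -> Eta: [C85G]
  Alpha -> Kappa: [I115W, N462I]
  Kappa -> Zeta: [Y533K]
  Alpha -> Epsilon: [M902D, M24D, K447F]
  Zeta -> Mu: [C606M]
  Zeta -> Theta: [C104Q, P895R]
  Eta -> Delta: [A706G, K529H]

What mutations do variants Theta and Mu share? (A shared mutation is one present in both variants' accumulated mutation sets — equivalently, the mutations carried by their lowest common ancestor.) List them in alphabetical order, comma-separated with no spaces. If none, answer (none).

Answer: I115W,N462I,Y533K

Derivation:
Accumulating mutations along path to Theta:
  At Alpha: gained [] -> total []
  At Kappa: gained ['I115W', 'N462I'] -> total ['I115W', 'N462I']
  At Zeta: gained ['Y533K'] -> total ['I115W', 'N462I', 'Y533K']
  At Theta: gained ['C104Q', 'P895R'] -> total ['C104Q', 'I115W', 'N462I', 'P895R', 'Y533K']
Mutations(Theta) = ['C104Q', 'I115W', 'N462I', 'P895R', 'Y533K']
Accumulating mutations along path to Mu:
  At Alpha: gained [] -> total []
  At Kappa: gained ['I115W', 'N462I'] -> total ['I115W', 'N462I']
  At Zeta: gained ['Y533K'] -> total ['I115W', 'N462I', 'Y533K']
  At Mu: gained ['C606M'] -> total ['C606M', 'I115W', 'N462I', 'Y533K']
Mutations(Mu) = ['C606M', 'I115W', 'N462I', 'Y533K']
Intersection: ['C104Q', 'I115W', 'N462I', 'P895R', 'Y533K'] ∩ ['C606M', 'I115W', 'N462I', 'Y533K'] = ['I115W', 'N462I', 'Y533K']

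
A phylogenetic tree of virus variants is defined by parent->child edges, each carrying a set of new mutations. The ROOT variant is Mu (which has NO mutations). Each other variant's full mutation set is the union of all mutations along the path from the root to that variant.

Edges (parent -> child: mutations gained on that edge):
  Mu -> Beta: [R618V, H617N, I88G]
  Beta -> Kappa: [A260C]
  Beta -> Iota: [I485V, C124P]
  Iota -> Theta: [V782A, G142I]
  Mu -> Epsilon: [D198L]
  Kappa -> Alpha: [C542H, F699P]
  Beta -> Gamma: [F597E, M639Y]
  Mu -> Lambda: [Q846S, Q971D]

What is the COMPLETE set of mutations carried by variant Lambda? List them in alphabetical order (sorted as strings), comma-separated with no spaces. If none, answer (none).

Answer: Q846S,Q971D

Derivation:
At Mu: gained [] -> total []
At Lambda: gained ['Q846S', 'Q971D'] -> total ['Q846S', 'Q971D']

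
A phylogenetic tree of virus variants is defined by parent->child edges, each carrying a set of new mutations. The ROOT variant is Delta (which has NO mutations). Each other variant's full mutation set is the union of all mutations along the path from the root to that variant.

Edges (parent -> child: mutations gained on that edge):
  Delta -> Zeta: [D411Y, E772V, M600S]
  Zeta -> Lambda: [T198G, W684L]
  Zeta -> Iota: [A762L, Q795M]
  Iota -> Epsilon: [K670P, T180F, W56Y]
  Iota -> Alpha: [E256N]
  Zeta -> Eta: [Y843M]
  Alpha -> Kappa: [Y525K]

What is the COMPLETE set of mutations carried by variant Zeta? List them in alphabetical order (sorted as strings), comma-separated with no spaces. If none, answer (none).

At Delta: gained [] -> total []
At Zeta: gained ['D411Y', 'E772V', 'M600S'] -> total ['D411Y', 'E772V', 'M600S']

Answer: D411Y,E772V,M600S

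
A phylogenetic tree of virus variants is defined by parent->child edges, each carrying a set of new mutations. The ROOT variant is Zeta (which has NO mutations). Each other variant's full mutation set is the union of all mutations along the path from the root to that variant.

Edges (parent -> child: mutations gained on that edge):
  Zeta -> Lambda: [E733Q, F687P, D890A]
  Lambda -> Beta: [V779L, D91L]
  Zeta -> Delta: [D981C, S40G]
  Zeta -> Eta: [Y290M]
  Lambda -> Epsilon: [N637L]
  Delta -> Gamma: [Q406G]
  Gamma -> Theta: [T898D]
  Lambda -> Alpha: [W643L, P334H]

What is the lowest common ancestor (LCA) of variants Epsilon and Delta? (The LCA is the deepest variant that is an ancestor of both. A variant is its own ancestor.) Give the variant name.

Path from root to Epsilon: Zeta -> Lambda -> Epsilon
  ancestors of Epsilon: {Zeta, Lambda, Epsilon}
Path from root to Delta: Zeta -> Delta
  ancestors of Delta: {Zeta, Delta}
Common ancestors: {Zeta}
Walk up from Delta: Delta (not in ancestors of Epsilon), Zeta (in ancestors of Epsilon)
Deepest common ancestor (LCA) = Zeta

Answer: Zeta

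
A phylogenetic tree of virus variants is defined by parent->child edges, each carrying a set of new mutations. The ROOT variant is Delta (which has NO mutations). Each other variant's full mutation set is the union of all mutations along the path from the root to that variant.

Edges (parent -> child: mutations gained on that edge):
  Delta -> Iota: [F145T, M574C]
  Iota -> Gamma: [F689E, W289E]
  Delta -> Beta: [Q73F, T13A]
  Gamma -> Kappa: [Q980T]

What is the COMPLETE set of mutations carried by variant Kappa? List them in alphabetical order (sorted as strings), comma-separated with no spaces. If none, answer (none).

At Delta: gained [] -> total []
At Iota: gained ['F145T', 'M574C'] -> total ['F145T', 'M574C']
At Gamma: gained ['F689E', 'W289E'] -> total ['F145T', 'F689E', 'M574C', 'W289E']
At Kappa: gained ['Q980T'] -> total ['F145T', 'F689E', 'M574C', 'Q980T', 'W289E']

Answer: F145T,F689E,M574C,Q980T,W289E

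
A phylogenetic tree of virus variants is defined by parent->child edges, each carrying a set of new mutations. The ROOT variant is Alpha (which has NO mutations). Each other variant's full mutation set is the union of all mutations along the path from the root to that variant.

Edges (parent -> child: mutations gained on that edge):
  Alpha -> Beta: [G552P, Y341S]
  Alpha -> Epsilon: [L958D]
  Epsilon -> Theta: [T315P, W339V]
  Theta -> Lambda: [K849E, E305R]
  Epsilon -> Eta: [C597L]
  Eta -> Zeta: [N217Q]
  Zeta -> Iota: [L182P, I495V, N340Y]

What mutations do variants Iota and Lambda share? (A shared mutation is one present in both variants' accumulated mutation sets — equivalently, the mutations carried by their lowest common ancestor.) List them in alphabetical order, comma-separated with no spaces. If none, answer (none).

Accumulating mutations along path to Iota:
  At Alpha: gained [] -> total []
  At Epsilon: gained ['L958D'] -> total ['L958D']
  At Eta: gained ['C597L'] -> total ['C597L', 'L958D']
  At Zeta: gained ['N217Q'] -> total ['C597L', 'L958D', 'N217Q']
  At Iota: gained ['L182P', 'I495V', 'N340Y'] -> total ['C597L', 'I495V', 'L182P', 'L958D', 'N217Q', 'N340Y']
Mutations(Iota) = ['C597L', 'I495V', 'L182P', 'L958D', 'N217Q', 'N340Y']
Accumulating mutations along path to Lambda:
  At Alpha: gained [] -> total []
  At Epsilon: gained ['L958D'] -> total ['L958D']
  At Theta: gained ['T315P', 'W339V'] -> total ['L958D', 'T315P', 'W339V']
  At Lambda: gained ['K849E', 'E305R'] -> total ['E305R', 'K849E', 'L958D', 'T315P', 'W339V']
Mutations(Lambda) = ['E305R', 'K849E', 'L958D', 'T315P', 'W339V']
Intersection: ['C597L', 'I495V', 'L182P', 'L958D', 'N217Q', 'N340Y'] ∩ ['E305R', 'K849E', 'L958D', 'T315P', 'W339V'] = ['L958D']

Answer: L958D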